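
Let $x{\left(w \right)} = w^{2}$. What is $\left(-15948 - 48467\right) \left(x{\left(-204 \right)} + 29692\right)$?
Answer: $-4593304820$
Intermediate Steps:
$\left(-15948 - 48467\right) \left(x{\left(-204 \right)} + 29692\right) = \left(-15948 - 48467\right) \left(\left(-204\right)^{2} + 29692\right) = - 64415 \left(41616 + 29692\right) = \left(-64415\right) 71308 = -4593304820$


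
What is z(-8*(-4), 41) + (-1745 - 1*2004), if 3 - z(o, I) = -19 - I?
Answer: -3686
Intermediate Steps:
z(o, I) = 22 + I (z(o, I) = 3 - (-19 - I) = 3 + (19 + I) = 22 + I)
z(-8*(-4), 41) + (-1745 - 1*2004) = (22 + 41) + (-1745 - 1*2004) = 63 + (-1745 - 2004) = 63 - 3749 = -3686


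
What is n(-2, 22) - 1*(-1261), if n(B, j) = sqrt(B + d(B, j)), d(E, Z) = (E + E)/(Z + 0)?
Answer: 1261 + 2*I*sqrt(66)/11 ≈ 1261.0 + 1.4771*I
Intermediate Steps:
d(E, Z) = 2*E/Z (d(E, Z) = (2*E)/Z = 2*E/Z)
n(B, j) = sqrt(B + 2*B/j)
n(-2, 22) - 1*(-1261) = sqrt(-2*(2 + 22)/22) - 1*(-1261) = sqrt(-2*1/22*24) + 1261 = sqrt(-24/11) + 1261 = 2*I*sqrt(66)/11 + 1261 = 1261 + 2*I*sqrt(66)/11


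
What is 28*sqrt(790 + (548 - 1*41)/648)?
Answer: 7*sqrt(1024854)/9 ≈ 787.38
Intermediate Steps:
28*sqrt(790 + (548 - 1*41)/648) = 28*sqrt(790 + (548 - 41)*(1/648)) = 28*sqrt(790 + 507*(1/648)) = 28*sqrt(790 + 169/216) = 28*sqrt(170809/216) = 28*(sqrt(1024854)/36) = 7*sqrt(1024854)/9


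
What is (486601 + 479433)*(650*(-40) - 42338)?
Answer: -66016831492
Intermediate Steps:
(486601 + 479433)*(650*(-40) - 42338) = 966034*(-26000 - 42338) = 966034*(-68338) = -66016831492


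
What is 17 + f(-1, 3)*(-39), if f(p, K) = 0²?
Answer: 17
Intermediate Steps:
f(p, K) = 0
17 + f(-1, 3)*(-39) = 17 + 0*(-39) = 17 + 0 = 17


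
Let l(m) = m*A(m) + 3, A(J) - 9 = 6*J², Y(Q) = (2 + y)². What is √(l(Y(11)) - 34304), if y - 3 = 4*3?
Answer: √144793714 ≈ 12033.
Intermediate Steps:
y = 15 (y = 3 + 4*3 = 3 + 12 = 15)
Y(Q) = 289 (Y(Q) = (2 + 15)² = 17² = 289)
A(J) = 9 + 6*J²
l(m) = 3 + m*(9 + 6*m²) (l(m) = m*(9 + 6*m²) + 3 = 3 + m*(9 + 6*m²))
√(l(Y(11)) - 34304) = √((3 + 6*289³ + 9*289) - 34304) = √((3 + 6*24137569 + 2601) - 34304) = √((3 + 144825414 + 2601) - 34304) = √(144828018 - 34304) = √144793714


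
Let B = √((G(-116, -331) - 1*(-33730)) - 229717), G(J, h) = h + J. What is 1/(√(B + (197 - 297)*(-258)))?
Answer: √3/(3*√(8600 + I*√21826)) ≈ 0.006225 - 5.3465e-5*I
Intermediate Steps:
G(J, h) = J + h
B = 3*I*√21826 (B = √(((-116 - 331) - 1*(-33730)) - 229717) = √((-447 + 33730) - 229717) = √(33283 - 229717) = √(-196434) = 3*I*√21826 ≈ 443.21*I)
1/(√(B + (197 - 297)*(-258))) = 1/(√(3*I*√21826 + (197 - 297)*(-258))) = 1/(√(3*I*√21826 - 100*(-258))) = 1/(√(3*I*√21826 + 25800)) = 1/(√(25800 + 3*I*√21826)) = (25800 + 3*I*√21826)^(-½)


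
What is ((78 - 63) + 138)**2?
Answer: 23409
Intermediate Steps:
((78 - 63) + 138)**2 = (15 + 138)**2 = 153**2 = 23409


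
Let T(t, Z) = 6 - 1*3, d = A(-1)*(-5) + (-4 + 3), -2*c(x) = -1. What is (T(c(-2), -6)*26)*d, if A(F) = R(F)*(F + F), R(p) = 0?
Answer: -78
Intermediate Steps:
A(F) = 0 (A(F) = 0*(F + F) = 0*(2*F) = 0)
c(x) = ½ (c(x) = -½*(-1) = ½)
d = -1 (d = 0*(-5) + (-4 + 3) = 0 - 1 = -1)
T(t, Z) = 3 (T(t, Z) = 6 - 3 = 3)
(T(c(-2), -6)*26)*d = (3*26)*(-1) = 78*(-1) = -78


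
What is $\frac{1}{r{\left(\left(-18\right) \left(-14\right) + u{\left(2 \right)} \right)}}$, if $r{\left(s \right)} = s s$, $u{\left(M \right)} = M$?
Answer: $\frac{1}{64516} \approx 1.55 \cdot 10^{-5}$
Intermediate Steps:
$r{\left(s \right)} = s^{2}$
$\frac{1}{r{\left(\left(-18\right) \left(-14\right) + u{\left(2 \right)} \right)}} = \frac{1}{\left(\left(-18\right) \left(-14\right) + 2\right)^{2}} = \frac{1}{\left(252 + 2\right)^{2}} = \frac{1}{254^{2}} = \frac{1}{64516}$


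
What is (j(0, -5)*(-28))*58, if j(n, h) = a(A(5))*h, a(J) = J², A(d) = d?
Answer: 203000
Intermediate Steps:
j(n, h) = 25*h (j(n, h) = 5²*h = 25*h)
(j(0, -5)*(-28))*58 = ((25*(-5))*(-28))*58 = -125*(-28)*58 = 3500*58 = 203000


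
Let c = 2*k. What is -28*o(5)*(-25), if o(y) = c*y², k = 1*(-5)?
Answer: -175000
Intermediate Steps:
k = -5
c = -10 (c = 2*(-5) = -10)
o(y) = -10*y²
-28*o(5)*(-25) = -(-280)*5²*(-25) = -(-280)*25*(-25) = -28*(-250)*(-25) = 7000*(-25) = -175000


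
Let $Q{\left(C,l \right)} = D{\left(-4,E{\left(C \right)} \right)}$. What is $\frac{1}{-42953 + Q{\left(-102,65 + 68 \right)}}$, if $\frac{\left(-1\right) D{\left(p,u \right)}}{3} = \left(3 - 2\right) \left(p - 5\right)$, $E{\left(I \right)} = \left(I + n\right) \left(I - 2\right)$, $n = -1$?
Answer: $- \frac{1}{42926} \approx -2.3296 \cdot 10^{-5}$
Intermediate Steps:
$E{\left(I \right)} = \left(-1 + I\right) \left(-2 + I\right)$ ($E{\left(I \right)} = \left(I - 1\right) \left(I - 2\right) = \left(-1 + I\right) \left(-2 + I\right)$)
$D{\left(p,u \right)} = 15 - 3 p$ ($D{\left(p,u \right)} = - 3 \left(3 - 2\right) \left(p - 5\right) = - 3 \cdot 1 \left(-5 + p\right) = - 3 \left(-5 + p\right) = 15 - 3 p$)
$Q{\left(C,l \right)} = 27$ ($Q{\left(C,l \right)} = 15 - -12 = 15 + 12 = 27$)
$\frac{1}{-42953 + Q{\left(-102,65 + 68 \right)}} = \frac{1}{-42953 + 27} = \frac{1}{-42926} = - \frac{1}{42926}$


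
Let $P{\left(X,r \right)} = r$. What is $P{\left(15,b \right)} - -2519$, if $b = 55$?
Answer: $2574$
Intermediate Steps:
$P{\left(15,b \right)} - -2519 = 55 - -2519 = 55 + 2519 = 2574$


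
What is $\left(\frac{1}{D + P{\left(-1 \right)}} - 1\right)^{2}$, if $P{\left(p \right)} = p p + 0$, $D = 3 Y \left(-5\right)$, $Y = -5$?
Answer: $\frac{5625}{5776} \approx 0.97386$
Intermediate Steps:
$D = 75$ ($D = 3 \left(-5\right) \left(-5\right) = \left(-15\right) \left(-5\right) = 75$)
$P{\left(p \right)} = p^{2}$ ($P{\left(p \right)} = p^{2} + 0 = p^{2}$)
$\left(\frac{1}{D + P{\left(-1 \right)}} - 1\right)^{2} = \left(\frac{1}{75 + \left(-1\right)^{2}} - 1\right)^{2} = \left(\frac{1}{75 + 1} - 1\right)^{2} = \left(\frac{1}{76} - 1\right)^{2} = \left(- \frac{75}{76}\right)^{2} = \frac{5625}{5776}$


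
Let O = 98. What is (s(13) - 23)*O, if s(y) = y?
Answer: -980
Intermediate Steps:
(s(13) - 23)*O = (13 - 23)*98 = -10*98 = -980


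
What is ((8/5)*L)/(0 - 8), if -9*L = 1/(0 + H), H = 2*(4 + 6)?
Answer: 1/900 ≈ 0.0011111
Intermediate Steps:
H = 20 (H = 2*10 = 20)
L = -1/180 (L = -1/(9*(0 + 20)) = -⅑/20 = -⅑*1/20 = -1/180 ≈ -0.0055556)
((8/5)*L)/(0 - 8) = ((8/5)*(-1/180))/(0 - 8) = ((8*(⅕))*(-1/180))/(-8) = ((8/5)*(-1/180))*(-⅛) = -2/225*(-⅛) = 1/900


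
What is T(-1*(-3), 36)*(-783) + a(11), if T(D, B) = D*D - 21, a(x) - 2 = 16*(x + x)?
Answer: 9750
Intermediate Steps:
a(x) = 2 + 32*x (a(x) = 2 + 16*(x + x) = 2 + 16*(2*x) = 2 + 32*x)
T(D, B) = -21 + D² (T(D, B) = D² - 21 = -21 + D²)
T(-1*(-3), 36)*(-783) + a(11) = (-21 + (-1*(-3))²)*(-783) + (2 + 32*11) = (-21 + 3²)*(-783) + (2 + 352) = (-21 + 9)*(-783) + 354 = -12*(-783) + 354 = 9396 + 354 = 9750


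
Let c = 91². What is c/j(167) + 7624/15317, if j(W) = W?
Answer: 128113285/2557939 ≈ 50.085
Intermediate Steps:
c = 8281
c/j(167) + 7624/15317 = 8281/167 + 7624/15317 = 128113285/2557939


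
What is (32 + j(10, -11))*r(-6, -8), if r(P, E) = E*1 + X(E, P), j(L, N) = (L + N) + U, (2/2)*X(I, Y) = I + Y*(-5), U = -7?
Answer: 336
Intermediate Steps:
X(I, Y) = I - 5*Y (X(I, Y) = I + Y*(-5) = I - 5*Y)
j(L, N) = -7 + L + N (j(L, N) = (L + N) - 7 = -7 + L + N)
r(P, E) = -5*P + 2*E (r(P, E) = E*1 + (E - 5*P) = E + (E - 5*P) = -5*P + 2*E)
(32 + j(10, -11))*r(-6, -8) = (32 + (-7 + 10 - 11))*(-5*(-6) + 2*(-8)) = (32 - 8)*(30 - 16) = 24*14 = 336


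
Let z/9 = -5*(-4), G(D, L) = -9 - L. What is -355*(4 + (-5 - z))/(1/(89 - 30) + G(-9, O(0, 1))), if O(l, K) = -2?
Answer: -3791045/412 ≈ -9201.6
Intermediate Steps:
z = 180 (z = 9*(-5*(-4)) = 9*20 = 180)
-355*(4 + (-5 - z))/(1/(89 - 30) + G(-9, O(0, 1))) = -355*(4 + (-5 - 1*180))/(1/(89 - 30) + (-9 - 1*(-2))) = -355*(4 + (-5 - 180))/(1/59 + (-9 + 2)) = -355*(4 - 185)/(1/59 - 7) = -(-64255)/(-412/59) = -(-64255)*(-59)/412 = -355*10679/412 = -3791045/412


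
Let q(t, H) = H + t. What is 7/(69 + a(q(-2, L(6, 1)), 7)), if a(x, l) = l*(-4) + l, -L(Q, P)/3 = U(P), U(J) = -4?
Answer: 7/48 ≈ 0.14583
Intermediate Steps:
L(Q, P) = 12 (L(Q, P) = -3*(-4) = 12)
a(x, l) = -3*l (a(x, l) = -4*l + l = -3*l)
7/(69 + a(q(-2, L(6, 1)), 7)) = 7/(69 - 3*7) = 7/(69 - 21) = 7/48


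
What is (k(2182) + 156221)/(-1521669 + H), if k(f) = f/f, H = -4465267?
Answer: -78111/2993468 ≈ -0.026094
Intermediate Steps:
k(f) = 1
(k(2182) + 156221)/(-1521669 + H) = (1 + 156221)/(-1521669 - 4465267) = 156222/(-5986936) = 156222*(-1/5986936) = -78111/2993468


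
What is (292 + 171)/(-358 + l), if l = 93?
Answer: -463/265 ≈ -1.7472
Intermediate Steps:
(292 + 171)/(-358 + l) = (292 + 171)/(-358 + 93) = 463/(-265) = 463*(-1/265) = -463/265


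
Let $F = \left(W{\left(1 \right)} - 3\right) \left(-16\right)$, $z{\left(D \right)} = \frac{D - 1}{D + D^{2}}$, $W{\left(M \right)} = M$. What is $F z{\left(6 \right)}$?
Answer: $\frac{80}{21} \approx 3.8095$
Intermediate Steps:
$z{\left(D \right)} = \frac{-1 + D}{D + D^{2}}$
$F = 32$ ($F = \left(1 - 3\right) \left(-16\right) = \left(-2\right) \left(-16\right) = 32$)
$F z{\left(6 \right)} = 32 \frac{-1 + 6}{6 \left(1 + 6\right)} = 32 \cdot \frac{1}{6} \cdot \frac{1}{7} \cdot 5 = 32 \cdot \frac{5}{42} = \frac{80}{21}$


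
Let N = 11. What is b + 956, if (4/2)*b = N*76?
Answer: 1374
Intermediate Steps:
b = 418 (b = (11*76)/2 = (½)*836 = 418)
b + 956 = 418 + 956 = 1374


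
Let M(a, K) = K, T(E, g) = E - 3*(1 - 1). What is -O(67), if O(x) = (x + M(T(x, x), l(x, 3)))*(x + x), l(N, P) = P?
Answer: -9380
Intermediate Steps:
T(E, g) = E (T(E, g) = E - 3*0 = E + 0 = E)
O(x) = 2*x*(3 + x) (O(x) = (x + 3)*(x + x) = (3 + x)*(2*x) = 2*x*(3 + x))
-O(67) = -2*67*(3 + 67) = -2*67*70 = -1*9380 = -9380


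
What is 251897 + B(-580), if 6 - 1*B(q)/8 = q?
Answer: 256585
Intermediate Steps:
B(q) = 48 - 8*q
251897 + B(-580) = 251897 + (48 - 8*(-580)) = 251897 + (48 + 4640) = 251897 + 4688 = 256585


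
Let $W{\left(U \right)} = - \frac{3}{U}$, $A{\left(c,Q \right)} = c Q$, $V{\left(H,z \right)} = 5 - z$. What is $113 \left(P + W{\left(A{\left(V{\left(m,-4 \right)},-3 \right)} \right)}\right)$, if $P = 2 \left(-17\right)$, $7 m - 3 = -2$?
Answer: $- \frac{34465}{9} \approx -3829.4$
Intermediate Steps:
$m = \frac{1}{7}$ ($m = \frac{3}{7} + \frac{1}{7} \left(-2\right) = \frac{3}{7} - \frac{2}{7} = \frac{1}{7} \approx 0.14286$)
$A{\left(c,Q \right)} = Q c$
$P = -34$
$113 \left(P + W{\left(A{\left(V{\left(m,-4 \right)},-3 \right)} \right)}\right) = 113 \left(-34 - \frac{3}{\left(-3\right) \left(5 - -4\right)}\right) = 113 \left(-34 - \frac{3}{\left(-3\right) \left(5 + 4\right)}\right) = 113 \left(-34 - \frac{3}{\left(-3\right) 9}\right) = 113 \left(-34 - \frac{3}{-27}\right) = 113 \left(-34 - - \frac{1}{9}\right) = 113 \left(-34 + \frac{1}{9}\right) = 113 \left(- \frac{305}{9}\right) = - \frac{34465}{9}$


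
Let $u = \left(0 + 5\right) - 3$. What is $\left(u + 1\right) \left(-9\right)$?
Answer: $-27$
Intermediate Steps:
$u = 2$ ($u = 5 - 3 = 2$)
$\left(u + 1\right) \left(-9\right) = \left(2 + 1\right) \left(-9\right) = 3 \left(-9\right) = -27$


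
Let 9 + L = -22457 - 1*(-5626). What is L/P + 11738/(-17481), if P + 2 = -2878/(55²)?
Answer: 37099784339/6502932 ≈ 5705.1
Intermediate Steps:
L = -16840 (L = -9 + (-22457 - 1*(-5626)) = -9 + (-22457 + 5626) = -9 - 16831 = -16840)
P = -8928/3025 (P = -2 - 2878/(55²) = -2 - 2878/3025 = -8928/3025 ≈ -2.9514)
L/P + 11738/(-17481) = -16840/(-8928/3025) + 11738/(-17481) = -16840*(-3025/8928) + 11738*(-1/17481) = 6367625/1116 - 11738/17481 = 37099784339/6502932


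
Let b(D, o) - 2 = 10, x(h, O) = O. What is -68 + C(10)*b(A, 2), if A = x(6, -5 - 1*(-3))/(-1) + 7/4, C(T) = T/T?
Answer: -56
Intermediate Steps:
C(T) = 1
A = 15/4 (A = (-5 - 1*(-3))/(-1) + 7/4 = (-5 + 3)*(-1) + 7*(1/4) = -2*(-1) + 7/4 = 2 + 7/4 = 15/4 ≈ 3.7500)
b(D, o) = 12 (b(D, o) = 2 + 10 = 12)
-68 + C(10)*b(A, 2) = -68 + 1*12 = -68 + 12 = -56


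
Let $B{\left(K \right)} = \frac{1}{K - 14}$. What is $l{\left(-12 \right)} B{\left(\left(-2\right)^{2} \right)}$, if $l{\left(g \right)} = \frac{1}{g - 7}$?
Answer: $\frac{1}{190} \approx 0.0052632$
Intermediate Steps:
$l{\left(g \right)} = \frac{1}{-7 + g}$
$B{\left(K \right)} = \frac{1}{-14 + K}$
$l{\left(-12 \right)} B{\left(\left(-2\right)^{2} \right)} = \frac{1}{\left(-7 - 12\right) \left(-14 + \left(-2\right)^{2}\right)} = \frac{1}{\left(-19\right) \left(-14 + 4\right)} = - \frac{1}{19 \left(-10\right)} = \left(- \frac{1}{19}\right) \left(- \frac{1}{10}\right) = \frac{1}{190}$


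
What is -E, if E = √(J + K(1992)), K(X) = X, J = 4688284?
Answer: -2*√1172569 ≈ -2165.7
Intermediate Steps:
E = 2*√1172569 (E = √(4688284 + 1992) = √4690276 = 2*√1172569 ≈ 2165.7)
-E = -2*√1172569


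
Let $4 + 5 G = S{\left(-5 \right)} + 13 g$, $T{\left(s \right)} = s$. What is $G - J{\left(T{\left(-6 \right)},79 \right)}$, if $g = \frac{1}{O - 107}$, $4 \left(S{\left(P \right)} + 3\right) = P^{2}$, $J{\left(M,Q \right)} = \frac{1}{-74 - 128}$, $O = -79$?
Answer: $- \frac{5975}{37572} \approx -0.15903$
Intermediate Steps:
$J{\left(M,Q \right)} = - \frac{1}{202}$ ($J{\left(M,Q \right)} = \frac{1}{-202} = - \frac{1}{202}$)
$S{\left(P \right)} = -3 + \frac{P^{2}}{4}$
$g = - \frac{1}{186}$ ($g = \frac{1}{-79 - 107} = \frac{1}{-186} = - \frac{1}{186} \approx -0.0053763$)
$G = - \frac{61}{372}$ ($G = - \frac{4}{5} + \frac{\left(-3 + \frac{\left(-5\right)^{2}}{4}\right) + 13 \left(- \frac{1}{186}\right)}{5} = - \frac{4}{5} + \frac{\left(-3 + \frac{1}{4} \cdot 25\right) - \frac{13}{186}}{5} = - \frac{4}{5} + \frac{\left(-3 + \frac{25}{4}\right) - \frac{13}{186}}{5} = - \frac{4}{5} + \frac{\frac{13}{4} - \frac{13}{186}}{5} = - \frac{4}{5} + \frac{1}{5} \cdot \frac{1183}{372} = - \frac{4}{5} + \frac{1183}{1860} = - \frac{61}{372} \approx -0.16398$)
$G - J{\left(T{\left(-6 \right)},79 \right)} = - \frac{61}{372} - - \frac{1}{202} = - \frac{61}{372} + \frac{1}{202} = - \frac{5975}{37572}$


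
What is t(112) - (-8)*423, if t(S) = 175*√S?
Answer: 3384 + 700*√7 ≈ 5236.0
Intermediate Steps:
t(112) - (-8)*423 = 175*√112 - (-8)*423 = 175*(4*√7) - 1*(-3384) = 700*√7 + 3384 = 3384 + 700*√7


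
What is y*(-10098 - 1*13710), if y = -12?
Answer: 285696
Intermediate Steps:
y*(-10098 - 1*13710) = -12*(-10098 - 1*13710) = -12*(-10098 - 13710) = -12*(-23808) = 285696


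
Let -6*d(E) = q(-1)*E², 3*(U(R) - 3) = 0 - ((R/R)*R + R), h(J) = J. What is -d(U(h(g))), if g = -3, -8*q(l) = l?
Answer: 25/48 ≈ 0.52083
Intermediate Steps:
q(l) = -l/8
U(R) = 3 - 2*R/3 (U(R) = 3 + (0 - ((R/R)*R + R))/3 = 3 + (0 - (1*R + R))/3 = 3 + (0 - (R + R))/3 = 3 + (0 - 2*R)/3 = 3 + (-2*R)/3 = 3 - 2*R/3)
d(E) = -E²/48 (d(E) = -(-⅛*(-1))*E²/6 = -E²/48)
-d(U(h(g))) = -(-1)*(3 - ⅔*(-3))²/48 = -(-1)*(3 + 2)²/48 = -(-1)*5²/48 = -(-1)*25/48 = -1*(-25/48) = 25/48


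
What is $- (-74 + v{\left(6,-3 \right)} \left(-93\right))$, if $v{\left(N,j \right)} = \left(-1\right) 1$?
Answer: $-19$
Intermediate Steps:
$v{\left(N,j \right)} = -1$
$- (-74 + v{\left(6,-3 \right)} \left(-93\right)) = - (-74 - -93) = - (-74 + 93) = \left(-1\right) 19 = -19$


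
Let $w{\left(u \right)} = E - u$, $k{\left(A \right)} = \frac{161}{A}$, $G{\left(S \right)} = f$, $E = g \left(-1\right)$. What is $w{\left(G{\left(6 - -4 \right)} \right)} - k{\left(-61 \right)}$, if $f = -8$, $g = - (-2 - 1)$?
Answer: $\frac{466}{61} \approx 7.6393$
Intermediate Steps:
$g = 3$ ($g = \left(-1\right) \left(-3\right) = 3$)
$E = -3$ ($E = 3 \left(-1\right) = -3$)
$G{\left(S \right)} = -8$
$w{\left(u \right)} = -3 - u$
$w{\left(G{\left(6 - -4 \right)} \right)} - k{\left(-61 \right)} = \left(-3 - -8\right) - \frac{161}{-61} = \left(-3 + 8\right) - 161 \left(- \frac{1}{61}\right) = 5 - - \frac{161}{61} = 5 + \frac{161}{61} = \frac{466}{61}$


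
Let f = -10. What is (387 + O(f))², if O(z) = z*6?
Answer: 106929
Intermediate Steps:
O(z) = 6*z
(387 + O(f))² = (387 + 6*(-10))² = (387 - 60)² = 327² = 106929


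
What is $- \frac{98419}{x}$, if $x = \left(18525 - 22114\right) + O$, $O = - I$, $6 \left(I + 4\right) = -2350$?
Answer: $\frac{295257}{9580} \approx 30.82$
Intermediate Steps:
$I = - \frac{1187}{3}$ ($I = -4 + \frac{1}{6} \left(-2350\right) = -4 - \frac{1175}{3} = - \frac{1187}{3} \approx -395.67$)
$O = \frac{1187}{3}$ ($O = \left(-1\right) \left(- \frac{1187}{3}\right) = \frac{1187}{3} \approx 395.67$)
$x = - \frac{9580}{3}$ ($x = \left(18525 - 22114\right) + \frac{1187}{3} = -3589 + \frac{1187}{3} = - \frac{9580}{3} \approx -3193.3$)
$- \frac{98419}{x} = - \frac{98419}{- \frac{9580}{3}} = \left(-98419\right) \left(- \frac{3}{9580}\right) = \frac{295257}{9580}$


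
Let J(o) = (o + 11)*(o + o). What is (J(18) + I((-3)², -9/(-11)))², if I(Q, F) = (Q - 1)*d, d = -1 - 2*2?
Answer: 1008016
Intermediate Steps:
d = -5 (d = -1 - 4 = -5)
I(Q, F) = 5 - 5*Q (I(Q, F) = (Q - 1)*(-5) = (-1 + Q)*(-5) = 5 - 5*Q)
J(o) = 2*o*(11 + o) (J(o) = (11 + o)*(2*o) = 2*o*(11 + o))
(J(18) + I((-3)², -9/(-11)))² = (2*18*(11 + 18) + (5 - 5*(-3)²))² = (2*18*29 + (5 - 5*9))² = (1044 + (5 - 45))² = (1044 - 40)² = 1004² = 1008016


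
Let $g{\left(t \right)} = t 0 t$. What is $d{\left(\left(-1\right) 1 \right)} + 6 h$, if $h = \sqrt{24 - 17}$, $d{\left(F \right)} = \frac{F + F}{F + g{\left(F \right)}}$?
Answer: $2 + 6 \sqrt{7} \approx 17.875$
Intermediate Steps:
$g{\left(t \right)} = 0$ ($g{\left(t \right)} = 0 t = 0$)
$d{\left(F \right)} = 2$ ($d{\left(F \right)} = \frac{F + F}{F + 0} = \frac{2 F}{F} = 2$)
$h = \sqrt{7} \approx 2.6458$
$d{\left(\left(-1\right) 1 \right)} + 6 h = 2 + 6 \sqrt{7}$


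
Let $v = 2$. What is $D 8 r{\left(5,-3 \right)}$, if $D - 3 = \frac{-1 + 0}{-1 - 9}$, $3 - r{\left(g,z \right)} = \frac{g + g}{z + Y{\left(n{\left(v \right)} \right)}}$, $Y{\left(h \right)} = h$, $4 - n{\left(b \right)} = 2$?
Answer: $\frac{1612}{5} \approx 322.4$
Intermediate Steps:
$n{\left(b \right)} = 2$ ($n{\left(b \right)} = 4 - 2 = 2$)
$r{\left(g,z \right)} = 3 - \frac{2 g}{2 + z}$ ($r{\left(g,z \right)} = 3 - \frac{g + g}{z + 2} = 3 - \frac{2 g}{2 + z}$)
$D = \frac{31}{10}$ ($D = 3 + \frac{-1 + 0}{-1 - 9} = 3 - \frac{1}{-10} = 3 - - \frac{1}{10} = 3 + \frac{1}{10} = \frac{31}{10} \approx 3.1$)
$D 8 r{\left(5,-3 \right)} = \frac{31}{10} \cdot 8 \frac{6 - 10 + 3 \left(-3\right)}{2 - 3} = \frac{124 \frac{6 - 10 - 9}{-1}}{5} = \frac{124 \left(\left(-1\right) \left(-13\right)\right)}{5} = \frac{124}{5} \cdot 13 = \frac{1612}{5}$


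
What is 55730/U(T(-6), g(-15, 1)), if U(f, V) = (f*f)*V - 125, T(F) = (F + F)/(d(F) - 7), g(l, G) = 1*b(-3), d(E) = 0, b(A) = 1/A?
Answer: -2730770/6173 ≈ -442.37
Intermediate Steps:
g(l, G) = -⅓ (g(l, G) = 1/(-3) = 1*(-⅓) = -⅓)
T(F) = -2*F/7 (T(F) = (F + F)/(0 - 7) = (2*F)/(-7) = (2*F)*(-⅐) = -2*F/7)
U(f, V) = -125 + V*f² (U(f, V) = f²*V - 125 = V*f² - 125 = -125 + V*f²)
55730/U(T(-6), g(-15, 1)) = 55730/(-125 - (-2/7*(-6))²/3) = 55730/(-125 - (12/7)²/3) = 55730/(-125 - ⅓*144/49) = 55730/(-125 - 48/49) = 55730/(-6173/49) = 55730*(-49/6173) = -2730770/6173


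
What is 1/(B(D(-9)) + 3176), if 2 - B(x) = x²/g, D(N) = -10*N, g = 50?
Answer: 1/3016 ≈ 0.00033156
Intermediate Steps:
B(x) = 2 - x²/50
1/(B(D(-9)) + 3176) = 1/((2 - (-10*(-9))²/50) + 3176) = 1/((2 - 1/50*90²) + 3176) = 1/((2 - 1/50*8100) + 3176) = 1/((2 - 162) + 3176) = 1/(-160 + 3176) = 1/3016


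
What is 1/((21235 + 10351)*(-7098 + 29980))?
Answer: 1/722750852 ≈ 1.3836e-9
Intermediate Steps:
1/((21235 + 10351)*(-7098 + 29980)) = 1/(31586*22882) = 1/722750852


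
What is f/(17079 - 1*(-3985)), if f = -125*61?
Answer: -7625/21064 ≈ -0.36199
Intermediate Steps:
f = -7625
f/(17079 - 1*(-3985)) = -7625/(17079 - 1*(-3985)) = -7625/(17079 + 3985) = -7625/21064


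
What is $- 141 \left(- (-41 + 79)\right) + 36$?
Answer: $5394$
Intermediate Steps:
$- 141 \left(- (-41 + 79)\right) + 36 = - 141 \left(\left(-1\right) 38\right) + 36 = \left(-141\right) \left(-38\right) + 36 = 5358 + 36 = 5394$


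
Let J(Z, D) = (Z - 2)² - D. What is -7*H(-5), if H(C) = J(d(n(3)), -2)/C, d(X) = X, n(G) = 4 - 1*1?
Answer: 21/5 ≈ 4.2000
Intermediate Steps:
n(G) = 3 (n(G) = 4 - 1 = 3)
J(Z, D) = (-2 + Z)² - D
H(C) = 3/C (H(C) = ((-2 + 3)² - 1*(-2))/C = (1² + 2)/C = (1 + 2)/C = 3/C)
-7*H(-5) = -21/(-5) = -21*(-1)/5 = -7*(-⅗) = 21/5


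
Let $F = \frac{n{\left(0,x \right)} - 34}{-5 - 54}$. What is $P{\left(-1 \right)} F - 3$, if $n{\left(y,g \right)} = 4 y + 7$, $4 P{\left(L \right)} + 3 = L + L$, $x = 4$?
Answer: $- \frac{843}{236} \approx -3.572$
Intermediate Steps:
$P{\left(L \right)} = - \frac{3}{4} + \frac{L}{2}$ ($P{\left(L \right)} = - \frac{3}{4} + \frac{L + L}{4} = - \frac{3}{4} + \frac{2 L}{4} = - \frac{3}{4} + \frac{L}{2}$)
$n{\left(y,g \right)} = 7 + 4 y$
$F = \frac{27}{59}$ ($F = \frac{\left(7 + 4 \cdot 0\right) - 34}{-5 - 54} = \frac{\left(7 + 0\right) - 34}{-59} = \left(7 - 34\right) \left(- \frac{1}{59}\right) = \left(-27\right) \left(- \frac{1}{59}\right) = \frac{27}{59} \approx 0.45763$)
$P{\left(-1 \right)} F - 3 = \left(- \frac{3}{4} + \frac{1}{2} \left(-1\right)\right) \frac{27}{59} - 3 = \left(- \frac{3}{4} - \frac{1}{2}\right) \frac{27}{59} - 3 = \left(- \frac{5}{4}\right) \frac{27}{59} - 3 = - \frac{135}{236} - 3 = - \frac{843}{236}$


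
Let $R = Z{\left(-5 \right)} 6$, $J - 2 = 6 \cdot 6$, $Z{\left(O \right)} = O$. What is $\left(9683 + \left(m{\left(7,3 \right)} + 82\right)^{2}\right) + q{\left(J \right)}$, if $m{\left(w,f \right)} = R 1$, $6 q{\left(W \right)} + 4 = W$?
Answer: $\frac{37178}{3} \approx 12393.0$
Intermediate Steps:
$J = 38$ ($J = 2 + 6 \cdot 6 = 2 + 36 = 38$)
$R = -30$ ($R = \left(-5\right) 6 = -30$)
$q{\left(W \right)} = - \frac{2}{3} + \frac{W}{6}$
$m{\left(w,f \right)} = -30$ ($m{\left(w,f \right)} = \left(-30\right) 1 = -30$)
$\left(9683 + \left(m{\left(7,3 \right)} + 82\right)^{2}\right) + q{\left(J \right)} = \left(9683 + \left(-30 + 82\right)^{2}\right) + \left(- \frac{2}{3} + \frac{1}{6} \cdot 38\right) = \left(9683 + 52^{2}\right) + \left(- \frac{2}{3} + \frac{19}{3}\right) = \left(9683 + 2704\right) + \frac{17}{3} = 12387 + \frac{17}{3} = \frac{37178}{3}$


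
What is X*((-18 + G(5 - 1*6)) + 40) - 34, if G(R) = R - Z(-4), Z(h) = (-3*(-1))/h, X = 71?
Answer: 6041/4 ≈ 1510.3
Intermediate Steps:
Z(h) = 3/h
G(R) = 3/4 + R (G(R) = R - 3/(-4) = R - 3*(-1)/4 = R - 1*(-3/4) = R + 3/4 = 3/4 + R)
X*((-18 + G(5 - 1*6)) + 40) - 34 = 71*((-18 + (3/4 + (5 - 1*6))) + 40) - 34 = 71*((-18 + (3/4 + (5 - 6))) + 40) - 34 = 71*((-18 + (3/4 - 1)) + 40) - 34 = 71*((-18 - 1/4) + 40) - 34 = 71*(-73/4 + 40) - 34 = 71*(87/4) - 34 = 6177/4 - 34 = 6041/4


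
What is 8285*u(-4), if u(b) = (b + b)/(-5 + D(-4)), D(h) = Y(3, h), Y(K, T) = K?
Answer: 33140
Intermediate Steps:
D(h) = 3
u(b) = -b (u(b) = (b + b)/(-5 + 3) = (2*b)/(-2) = (2*b)*(-½) = -b)
8285*u(-4) = 8285*(-1*(-4)) = 8285*4 = 33140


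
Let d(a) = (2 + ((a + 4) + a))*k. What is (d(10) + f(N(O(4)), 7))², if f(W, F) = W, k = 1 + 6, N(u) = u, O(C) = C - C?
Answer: 33124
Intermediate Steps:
O(C) = 0
k = 7
d(a) = 42 + 14*a (d(a) = (2 + ((a + 4) + a))*7 = (2 + ((4 + a) + a))*7 = (2 + (4 + 2*a))*7 = (6 + 2*a)*7 = 42 + 14*a)
(d(10) + f(N(O(4)), 7))² = ((42 + 14*10) + 0)² = ((42 + 140) + 0)² = (182 + 0)² = 182² = 33124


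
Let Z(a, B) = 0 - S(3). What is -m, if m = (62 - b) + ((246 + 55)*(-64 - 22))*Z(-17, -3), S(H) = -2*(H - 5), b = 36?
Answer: -103570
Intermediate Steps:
S(H) = 10 - 2*H (S(H) = -2*(-5 + H) = 10 - 2*H)
Z(a, B) = -4 (Z(a, B) = 0 - (10 - 2*3) = 0 - (10 - 6) = 0 - 1*4 = 0 - 4 = -4)
m = 103570 (m = (62 - 1*36) + ((246 + 55)*(-64 - 22))*(-4) = (62 - 36) + (301*(-86))*(-4) = 26 - 25886*(-4) = 26 + 103544 = 103570)
-m = -1*103570 = -103570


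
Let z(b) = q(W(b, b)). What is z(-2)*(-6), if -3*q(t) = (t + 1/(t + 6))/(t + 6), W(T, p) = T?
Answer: -7/8 ≈ -0.87500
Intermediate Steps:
q(t) = -(t + 1/(6 + t))/(3*(6 + t)) (q(t) = -(t + 1/(t + 6))/(3*(t + 6)) = -(t + 1/(6 + t))/(3*(6 + t)))
z(b) = (-1 - b² - 6*b)/(3*(6 + b)²)
z(-2)*(-6) = ((-1 - 1*(-2)² - 6*(-2))/(3*(6 - 2)²))*(-6) = ((⅓)*(-1 - 1*4 + 12)/4²)*(-6) = ((⅓)*(1/16)*(-1 - 4 + 12))*(-6) = ((⅓)*(1/16)*7)*(-6) = (7/48)*(-6) = -7/8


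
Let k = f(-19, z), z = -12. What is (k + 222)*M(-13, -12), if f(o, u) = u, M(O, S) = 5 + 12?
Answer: 3570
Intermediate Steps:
M(O, S) = 17
k = -12
(k + 222)*M(-13, -12) = (-12 + 222)*17 = 210*17 = 3570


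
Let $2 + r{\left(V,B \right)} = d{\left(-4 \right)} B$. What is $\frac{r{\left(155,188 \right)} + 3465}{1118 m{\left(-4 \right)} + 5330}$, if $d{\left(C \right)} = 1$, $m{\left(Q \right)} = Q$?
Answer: $\frac{1217}{286} \approx 4.2552$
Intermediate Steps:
$r{\left(V,B \right)} = -2 + B$ ($r{\left(V,B \right)} = -2 + 1 B = -2 + B$)
$\frac{r{\left(155,188 \right)} + 3465}{1118 m{\left(-4 \right)} + 5330} = \frac{\left(-2 + 188\right) + 3465}{1118 \left(-4\right) + 5330} = \frac{186 + 3465}{-4472 + 5330} = \frac{3651}{858} = 3651 \cdot \frac{1}{858} = \frac{1217}{286}$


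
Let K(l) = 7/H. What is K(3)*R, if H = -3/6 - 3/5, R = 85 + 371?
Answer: -31920/11 ≈ -2901.8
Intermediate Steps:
R = 456
H = -11/10 (H = -3*⅙ - 3*⅕ = -½ - ⅗ = -11/10 ≈ -1.1000)
K(l) = -70/11 (K(l) = 7/(-11/10) = 7*(-10/11) = -70/11)
K(3)*R = -70/11*456 = -31920/11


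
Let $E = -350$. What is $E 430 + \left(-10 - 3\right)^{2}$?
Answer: $-150331$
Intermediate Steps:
$E 430 + \left(-10 - 3\right)^{2} = \left(-350\right) 430 + \left(-10 - 3\right)^{2} = -150500 + \left(-13\right)^{2} = -150500 + 169 = -150331$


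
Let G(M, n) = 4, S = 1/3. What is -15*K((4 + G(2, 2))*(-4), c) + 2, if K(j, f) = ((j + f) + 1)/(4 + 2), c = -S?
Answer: 241/3 ≈ 80.333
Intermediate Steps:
S = 1/3 ≈ 0.33333
c = -1/3 (c = -1*1/3 = -1/3 ≈ -0.33333)
K(j, f) = 1/6 + f/6 + j/6 (K(j, f) = ((f + j) + 1)/6 = (1 + f + j)*(1/6) = 1/6 + f/6 + j/6)
-15*K((4 + G(2, 2))*(-4), c) + 2 = -15*(1/6 + (1/6)*(-1/3) + ((4 + 4)*(-4))/6) + 2 = -15*(1/6 - 1/18 + (8*(-4))/6) + 2 = -15*(1/6 - 1/18 + (1/6)*(-32)) + 2 = -15*(1/6 - 1/18 - 16/3) + 2 = -15*(-47/9) + 2 = 235/3 + 2 = 241/3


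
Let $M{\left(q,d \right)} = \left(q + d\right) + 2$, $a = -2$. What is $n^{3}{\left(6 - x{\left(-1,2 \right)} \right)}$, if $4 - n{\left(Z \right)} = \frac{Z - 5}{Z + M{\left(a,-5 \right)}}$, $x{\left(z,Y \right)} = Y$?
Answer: $27$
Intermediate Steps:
$M{\left(q,d \right)} = 2 + d + q$ ($M{\left(q,d \right)} = \left(d + q\right) + 2 = 2 + d + q$)
$n{\left(Z \right)} = 3$ ($n{\left(Z \right)} = 4 - \frac{Z - 5}{Z - 5} = 4 - \frac{-5 + Z}{Z - 5} = 4 - \frac{-5 + Z}{-5 + Z} = 4 - 1 = 3$)
$n^{3}{\left(6 - x{\left(-1,2 \right)} \right)} = 3^{3} = 27$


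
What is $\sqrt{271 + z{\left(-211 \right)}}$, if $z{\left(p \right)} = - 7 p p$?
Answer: $4 i \sqrt{19461} \approx 558.01 i$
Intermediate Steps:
$z{\left(p \right)} = - 7 p^{2}$
$\sqrt{271 + z{\left(-211 \right)}} = \sqrt{271 - 7 \left(-211\right)^{2}} = \sqrt{271 - 311647} = \sqrt{-311376} = 4 i \sqrt{19461}$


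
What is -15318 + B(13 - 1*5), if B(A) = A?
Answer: -15310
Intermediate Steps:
-15318 + B(13 - 1*5) = -15318 + (13 - 1*5) = -15318 + (13 - 5) = -15318 + 8 = -15310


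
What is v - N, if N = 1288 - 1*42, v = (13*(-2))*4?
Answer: -1350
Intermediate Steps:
v = -104 (v = -26*4 = -104)
N = 1246 (N = 1288 - 42 = 1246)
v - N = -104 - 1*1246 = -104 - 1246 = -1350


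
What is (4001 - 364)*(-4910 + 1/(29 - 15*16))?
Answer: -3767972007/211 ≈ -1.7858e+7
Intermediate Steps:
(4001 - 364)*(-4910 + 1/(29 - 15*16)) = 3637*(-4910 + 1/(29 - 240)) = 3637*(-4910 + 1/(-211)) = 3637*(-4910 - 1/211) = 3637*(-1036011/211) = -3767972007/211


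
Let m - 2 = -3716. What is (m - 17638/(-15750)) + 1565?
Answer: -16914556/7875 ≈ -2147.9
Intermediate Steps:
m = -3714 (m = 2 - 3716 = -3714)
(m - 17638/(-15750)) + 1565 = (-3714 - 17638/(-15750)) + 1565 = (-3714 - 17638*(-1/15750)) + 1565 = (-3714 + 8819/7875) + 1565 = -29238931/7875 + 1565 = -16914556/7875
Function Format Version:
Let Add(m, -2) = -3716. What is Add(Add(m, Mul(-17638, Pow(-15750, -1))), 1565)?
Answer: Rational(-16914556, 7875) ≈ -2147.9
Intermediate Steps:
m = -3714 (m = Add(2, -3716) = -3714)
Add(Add(m, Mul(-17638, Pow(-15750, -1))), 1565) = Add(Add(-3714, Mul(-17638, Pow(-15750, -1))), 1565) = Add(Add(-3714, Mul(-17638, Rational(-1, 15750))), 1565) = Add(Add(-3714, Rational(8819, 7875)), 1565) = Add(Rational(-29238931, 7875), 1565) = Rational(-16914556, 7875)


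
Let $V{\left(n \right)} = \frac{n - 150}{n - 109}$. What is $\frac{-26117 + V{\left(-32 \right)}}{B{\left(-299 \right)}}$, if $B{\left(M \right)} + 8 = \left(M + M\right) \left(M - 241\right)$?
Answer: $- \frac{3682315}{45530592} \approx -0.080876$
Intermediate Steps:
$V{\left(n \right)} = \frac{-150 + n}{-109 + n}$
$B{\left(M \right)} = -8 + 2 M \left(-241 + M\right)$ ($B{\left(M \right)} = -8 + \left(M + M\right) \left(M - 241\right) = -8 + 2 M \left(-241 + M\right)$)
$\frac{-26117 + V{\left(-32 \right)}}{B{\left(-299 \right)}} = \frac{-26117 + \frac{-150 - 32}{-109 - 32}}{-8 - -144118 + 2 \left(-299\right)^{2}} = \frac{-26117 + \frac{1}{-141} \left(-182\right)}{-8 + 144118 + 2 \cdot 89401} = \frac{-26117 - - \frac{182}{141}}{-8 + 144118 + 178802} = \frac{-26117 + \frac{182}{141}}{322912} = \left(- \frac{3682315}{141}\right) \frac{1}{322912} = - \frac{3682315}{45530592}$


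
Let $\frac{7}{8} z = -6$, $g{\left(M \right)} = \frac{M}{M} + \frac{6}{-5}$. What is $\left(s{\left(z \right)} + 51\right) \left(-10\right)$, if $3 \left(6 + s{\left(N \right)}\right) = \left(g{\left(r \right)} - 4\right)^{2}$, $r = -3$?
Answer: $- \frac{2544}{5} \approx -508.8$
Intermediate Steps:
$g{\left(M \right)} = - \frac{1}{5}$ ($g{\left(M \right)} = 1 + 6 \left(- \frac{1}{5}\right) = 1 - \frac{6}{5} = - \frac{1}{5}$)
$z = - \frac{48}{7}$ ($z = \frac{8}{7} \left(-6\right) = - \frac{48}{7} \approx -6.8571$)
$s{\left(N \right)} = - \frac{3}{25}$ ($s{\left(N \right)} = -6 + \frac{\left(- \frac{1}{5} - 4\right)^{2}}{3} = -6 + \frac{\left(- \frac{21}{5}\right)^{2}}{3} = -6 + \frac{1}{3} \cdot \frac{441}{25} = -6 + \frac{147}{25} = - \frac{3}{25}$)
$\left(s{\left(z \right)} + 51\right) \left(-10\right) = \left(- \frac{3}{25} + 51\right) \left(-10\right) = \frac{1272}{25} \left(-10\right) = - \frac{2544}{5}$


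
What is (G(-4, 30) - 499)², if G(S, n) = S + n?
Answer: 223729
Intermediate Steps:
(G(-4, 30) - 499)² = ((-4 + 30) - 499)² = (26 - 499)² = (-473)² = 223729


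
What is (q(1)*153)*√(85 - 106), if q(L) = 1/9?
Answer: 17*I*√21 ≈ 77.904*I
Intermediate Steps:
q(L) = ⅑
(q(1)*153)*√(85 - 106) = ((⅑)*153)*√(85 - 106) = 17*√(-21) = 17*(I*√21) = 17*I*√21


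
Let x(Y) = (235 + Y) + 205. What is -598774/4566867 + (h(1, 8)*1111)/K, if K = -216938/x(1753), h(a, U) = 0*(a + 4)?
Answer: -598774/4566867 ≈ -0.13111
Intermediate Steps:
x(Y) = 440 + Y
h(a, U) = 0 (h(a, U) = 0*(4 + a) = 0)
K = -216938/2193 (K = -216938/(440 + 1753) = -216938/2193 ≈ -98.923)
-598774/4566867 + (h(1, 8)*1111)/K = -598774/4566867 + (0*1111)/(-216938/2193) = -598774*1/4566867 + 0*(-2193/216938) = -598774/4566867 + 0 = -598774/4566867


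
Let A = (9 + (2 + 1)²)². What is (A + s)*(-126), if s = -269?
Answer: -6930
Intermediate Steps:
A = 324 (A = (9 + 3²)² = (9 + 9)² = 18² = 324)
(A + s)*(-126) = (324 - 269)*(-126) = 55*(-126) = -6930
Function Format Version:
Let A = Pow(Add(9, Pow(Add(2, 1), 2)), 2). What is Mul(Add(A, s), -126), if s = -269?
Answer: -6930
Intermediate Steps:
A = 324 (A = Pow(Add(9, Pow(3, 2)), 2) = Pow(Add(9, 9), 2) = Pow(18, 2) = 324)
Mul(Add(A, s), -126) = Mul(Add(324, -269), -126) = Mul(55, -126) = -6930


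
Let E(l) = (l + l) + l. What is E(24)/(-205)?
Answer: -72/205 ≈ -0.35122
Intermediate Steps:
E(l) = 3*l (E(l) = 2*l + l = 3*l)
E(24)/(-205) = (3*24)/(-205) = 72*(-1/205) = -72/205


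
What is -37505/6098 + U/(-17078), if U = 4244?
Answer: -333195151/52070822 ≈ -6.3989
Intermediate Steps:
-37505/6098 + U/(-17078) = -37505/6098 + 4244/(-17078) = -37505*1/6098 + 4244*(-1/17078) = -37505/6098 - 2122/8539 = -333195151/52070822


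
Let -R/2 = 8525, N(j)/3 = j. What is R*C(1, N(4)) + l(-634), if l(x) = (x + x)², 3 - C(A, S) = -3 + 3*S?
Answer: 2119324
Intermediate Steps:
N(j) = 3*j
C(A, S) = 6 - 3*S (C(A, S) = 3 - (-3 + 3*S) = 3 + (3 - 3*S) = 6 - 3*S)
R = -17050 (R = -2*8525 = -17050)
l(x) = 4*x² (l(x) = (2*x)² = 4*x²)
R*C(1, N(4)) + l(-634) = -17050*(6 - 9*4) + 4*(-634)² = -17050*(6 - 3*12) + 4*401956 = -17050*(6 - 36) + 1607824 = -17050*(-30) + 1607824 = 511500 + 1607824 = 2119324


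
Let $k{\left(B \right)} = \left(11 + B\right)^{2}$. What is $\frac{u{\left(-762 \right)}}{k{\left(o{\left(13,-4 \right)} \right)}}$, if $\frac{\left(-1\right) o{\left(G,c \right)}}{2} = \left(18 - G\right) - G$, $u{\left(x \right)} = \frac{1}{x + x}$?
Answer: $- \frac{1}{1110996} \approx -9.0009 \cdot 10^{-7}$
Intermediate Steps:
$u{\left(x \right)} = \frac{1}{2 x}$
$o{\left(G,c \right)} = -36 + 4 G$ ($o{\left(G,c \right)} = - 2 \left(\left(18 - G\right) - G\right) = - 2 \left(18 - 2 G\right) = -36 + 4 G$)
$\frac{u{\left(-762 \right)}}{k{\left(o{\left(13,-4 \right)} \right)}} = \frac{\frac{1}{2} \frac{1}{-762}}{\left(11 + \left(-36 + 4 \cdot 13\right)\right)^{2}} = \frac{\frac{1}{2} \left(- \frac{1}{762}\right)}{\left(11 + \left(-36 + 52\right)\right)^{2}} = - \frac{1}{1524 \left(11 + 16\right)^{2}} = - \frac{1}{1524 \cdot 27^{2}} = - \frac{1}{1524 \cdot 729} = \left(- \frac{1}{1524}\right) \frac{1}{729} = - \frac{1}{1110996}$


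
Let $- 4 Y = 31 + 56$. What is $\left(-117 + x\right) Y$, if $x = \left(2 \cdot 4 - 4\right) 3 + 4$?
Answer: $\frac{8787}{4} \approx 2196.8$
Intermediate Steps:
$Y = - \frac{87}{4}$ ($Y = - \frac{31 + 56}{4} = \left(- \frac{1}{4}\right) 87 = - \frac{87}{4} \approx -21.75$)
$x = 16$ ($x = \left(8 - 4\right) 3 + 4 = 4 \cdot 3 + 4 = 12 + 4 = 16$)
$\left(-117 + x\right) Y = \left(-117 + 16\right) \left(- \frac{87}{4}\right) = \left(-101\right) \left(- \frac{87}{4}\right) = \frac{8787}{4}$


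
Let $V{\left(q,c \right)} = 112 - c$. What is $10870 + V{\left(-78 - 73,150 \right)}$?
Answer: $10832$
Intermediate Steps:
$10870 + V{\left(-78 - 73,150 \right)} = 10870 + \left(112 - 150\right) = 10870 - 38 = 10832$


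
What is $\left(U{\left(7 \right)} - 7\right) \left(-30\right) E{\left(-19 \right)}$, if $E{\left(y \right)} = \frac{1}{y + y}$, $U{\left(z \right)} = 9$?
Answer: $\frac{30}{19} \approx 1.5789$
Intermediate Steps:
$E{\left(y \right)} = \frac{1}{2 y}$
$\left(U{\left(7 \right)} - 7\right) \left(-30\right) E{\left(-19 \right)} = \left(9 - 7\right) \left(-30\right) \frac{1}{2 \left(-19\right)} = 2 \left(-30\right) \frac{1}{2} \left(- \frac{1}{19}\right) = \left(-60\right) \left(- \frac{1}{38}\right) = \frac{30}{19}$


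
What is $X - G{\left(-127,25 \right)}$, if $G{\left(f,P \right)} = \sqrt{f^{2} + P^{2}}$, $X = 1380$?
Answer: $1380 - \sqrt{16754} \approx 1250.6$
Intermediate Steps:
$G{\left(f,P \right)} = \sqrt{P^{2} + f^{2}}$
$X - G{\left(-127,25 \right)} = 1380 - \sqrt{25^{2} + \left(-127\right)^{2}} = 1380 - \sqrt{625 + 16129} = 1380 - \sqrt{16754}$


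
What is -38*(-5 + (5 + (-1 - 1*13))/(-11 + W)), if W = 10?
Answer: -152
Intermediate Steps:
-38*(-5 + (5 + (-1 - 1*13))/(-11 + W)) = -38*(-5 + (5 + (-1 - 1*13))/(-11 + 10)) = -38*(-5 + (5 + (-1 - 13))/(-1)) = -38*(-5 + (5 - 14)*(-1)) = -38*(-5 - 9*(-1)) = -38*(-5 + 9) = -38*4 = -152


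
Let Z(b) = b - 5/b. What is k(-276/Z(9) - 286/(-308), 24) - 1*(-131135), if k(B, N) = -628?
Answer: 130507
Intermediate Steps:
k(-276/Z(9) - 286/(-308), 24) - 1*(-131135) = -628 - 1*(-131135) = -628 + 131135 = 130507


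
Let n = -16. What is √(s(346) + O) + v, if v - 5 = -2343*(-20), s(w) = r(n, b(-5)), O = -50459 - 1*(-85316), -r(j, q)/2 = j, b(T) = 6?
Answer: 46865 + √34889 ≈ 47052.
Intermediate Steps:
r(j, q) = -2*j
O = 34857 (O = -50459 + 85316 = 34857)
s(w) = 32 (s(w) = -2*(-16) = 32)
v = 46865 (v = 5 - 2343*(-20) = 5 + 46860 = 46865)
√(s(346) + O) + v = √(32 + 34857) + 46865 = √34889 + 46865 = 46865 + √34889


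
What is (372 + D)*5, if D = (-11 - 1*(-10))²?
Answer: 1865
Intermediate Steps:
D = 1 (D = (-11 + 10)² = (-1)² = 1)
(372 + D)*5 = (372 + 1)*5 = 373*5 = 1865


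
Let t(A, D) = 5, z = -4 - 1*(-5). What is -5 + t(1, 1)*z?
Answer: 0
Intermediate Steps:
z = 1 (z = -4 + 5 = 1)
-5 + t(1, 1)*z = -5 + 5*1 = -5 + 5 = 0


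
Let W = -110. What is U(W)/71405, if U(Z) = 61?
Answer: 61/71405 ≈ 0.00085428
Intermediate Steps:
U(W)/71405 = 61/71405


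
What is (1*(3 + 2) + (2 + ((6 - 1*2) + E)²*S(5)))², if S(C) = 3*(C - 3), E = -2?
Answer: 961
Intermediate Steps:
S(C) = -9 + 3*C (S(C) = 3*(-3 + C) = -9 + 3*C)
(1*(3 + 2) + (2 + ((6 - 1*2) + E)²*S(5)))² = (1*(3 + 2) + (2 + ((6 - 1*2) - 2)²*(-9 + 3*5)))² = (1*5 + (2 + ((6 - 2) - 2)²*(-9 + 15)))² = (5 + (2 + (4 - 2)²*6))² = (5 + (2 + 2²*6))² = (5 + (2 + 4*6))² = (5 + (2 + 24))² = (5 + 26)² = 31² = 961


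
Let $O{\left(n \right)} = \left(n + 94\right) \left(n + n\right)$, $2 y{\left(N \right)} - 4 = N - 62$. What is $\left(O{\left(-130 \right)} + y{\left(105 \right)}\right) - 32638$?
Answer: $- \frac{46509}{2} \approx -23255.0$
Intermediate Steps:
$y{\left(N \right)} = -29 + \frac{N}{2}$ ($y{\left(N \right)} = 2 + \frac{N - 62}{2} = 2 + \frac{-62 + N}{2} = 2 + \left(-31 + \frac{N}{2}\right) = -29 + \frac{N}{2}$)
$O{\left(n \right)} = 2 n \left(94 + n\right)$ ($O{\left(n \right)} = \left(94 + n\right) 2 n = 2 n \left(94 + n\right)$)
$\left(O{\left(-130 \right)} + y{\left(105 \right)}\right) - 32638 = \left(2 \left(-130\right) \left(94 - 130\right) + \left(-29 + \frac{1}{2} \cdot 105\right)\right) - 32638 = \left(2 \left(-130\right) \left(-36\right) + \left(-29 + \frac{105}{2}\right)\right) - 32638 = \left(9360 + \frac{47}{2}\right) - 32638 = \frac{18767}{2} - 32638 = - \frac{46509}{2}$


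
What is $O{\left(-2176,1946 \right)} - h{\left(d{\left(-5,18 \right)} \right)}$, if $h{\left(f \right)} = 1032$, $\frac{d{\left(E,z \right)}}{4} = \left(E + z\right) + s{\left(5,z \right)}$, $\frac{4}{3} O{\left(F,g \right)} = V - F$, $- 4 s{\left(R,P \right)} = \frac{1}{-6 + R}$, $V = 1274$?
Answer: $\frac{3111}{2} \approx 1555.5$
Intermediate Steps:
$s{\left(R,P \right)} = - \frac{1}{4 \left(-6 + R\right)}$
$O{\left(F,g \right)} = \frac{1911}{2} - \frac{3 F}{4}$ ($O{\left(F,g \right)} = \frac{3 \left(1274 - F\right)}{4} = \frac{1911}{2} - \frac{3 F}{4}$)
$d{\left(E,z \right)} = 1 + 4 E + 4 z$ ($d{\left(E,z \right)} = 4 \left(\left(E + z\right) - \frac{1}{-24 + 4 \cdot 5}\right) = 4 \left(\left(E + z\right) - \frac{1}{-24 + 20}\right) = 4 \left(\left(E + z\right) - \frac{1}{-4}\right) = 4 \left(\left(E + z\right) - - \frac{1}{4}\right) = 4 \left(\left(E + z\right) + \frac{1}{4}\right) = 4 \left(\frac{1}{4} + E + z\right) = 1 + 4 E + 4 z$)
$O{\left(-2176,1946 \right)} - h{\left(d{\left(-5,18 \right)} \right)} = \left(\frac{1911}{2} - -1632\right) - 1032 = \left(\frac{1911}{2} + 1632\right) - 1032 = \frac{5175}{2} - 1032 = \frac{3111}{2}$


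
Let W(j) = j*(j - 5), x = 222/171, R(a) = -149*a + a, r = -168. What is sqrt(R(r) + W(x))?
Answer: sqrt(80767522)/57 ≈ 157.67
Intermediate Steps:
R(a) = -148*a
x = 74/57 (x = 222*(1/171) = 74/57 ≈ 1.2982)
W(j) = j*(-5 + j)
sqrt(R(r) + W(x)) = sqrt(-148*(-168) + 74*(-5 + 74/57)/57) = sqrt(24864 + (74/57)*(-211/57)) = sqrt(24864 - 15614/3249) = sqrt(80767522/3249) = sqrt(80767522)/57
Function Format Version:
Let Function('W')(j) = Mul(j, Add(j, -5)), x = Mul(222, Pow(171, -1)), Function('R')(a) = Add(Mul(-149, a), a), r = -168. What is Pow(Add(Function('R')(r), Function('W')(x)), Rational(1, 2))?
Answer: Mul(Rational(1, 57), Pow(80767522, Rational(1, 2))) ≈ 157.67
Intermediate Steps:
Function('R')(a) = Mul(-148, a)
x = Rational(74, 57) (x = Mul(222, Rational(1, 171)) = Rational(74, 57) ≈ 1.2982)
Function('W')(j) = Mul(j, Add(-5, j))
Pow(Add(Function('R')(r), Function('W')(x)), Rational(1, 2)) = Pow(Add(Mul(-148, -168), Mul(Rational(74, 57), Add(-5, Rational(74, 57)))), Rational(1, 2)) = Pow(Add(24864, Mul(Rational(74, 57), Rational(-211, 57))), Rational(1, 2)) = Pow(Add(24864, Rational(-15614, 3249)), Rational(1, 2)) = Pow(Rational(80767522, 3249), Rational(1, 2)) = Mul(Rational(1, 57), Pow(80767522, Rational(1, 2)))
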